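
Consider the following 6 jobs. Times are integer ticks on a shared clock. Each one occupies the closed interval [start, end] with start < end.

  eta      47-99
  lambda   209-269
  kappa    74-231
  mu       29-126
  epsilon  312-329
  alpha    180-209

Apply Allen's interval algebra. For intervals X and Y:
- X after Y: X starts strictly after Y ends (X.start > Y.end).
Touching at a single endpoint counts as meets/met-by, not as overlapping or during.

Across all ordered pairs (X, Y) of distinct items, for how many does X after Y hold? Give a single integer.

9

Checking all 30 ordered pairs for relation 'after'; matching pairs in alphabetical order:
(alpha, eta): alpha after eta ✓
(alpha, mu): alpha after mu ✓
(epsilon, alpha): epsilon after alpha ✓
(epsilon, eta): epsilon after eta ✓
(epsilon, kappa): epsilon after kappa ✓
(epsilon, lambda): epsilon after lambda ✓
(epsilon, mu): epsilon after mu ✓
(lambda, eta): lambda after eta ✓
(lambda, mu): lambda after mu ✓
Count: 9.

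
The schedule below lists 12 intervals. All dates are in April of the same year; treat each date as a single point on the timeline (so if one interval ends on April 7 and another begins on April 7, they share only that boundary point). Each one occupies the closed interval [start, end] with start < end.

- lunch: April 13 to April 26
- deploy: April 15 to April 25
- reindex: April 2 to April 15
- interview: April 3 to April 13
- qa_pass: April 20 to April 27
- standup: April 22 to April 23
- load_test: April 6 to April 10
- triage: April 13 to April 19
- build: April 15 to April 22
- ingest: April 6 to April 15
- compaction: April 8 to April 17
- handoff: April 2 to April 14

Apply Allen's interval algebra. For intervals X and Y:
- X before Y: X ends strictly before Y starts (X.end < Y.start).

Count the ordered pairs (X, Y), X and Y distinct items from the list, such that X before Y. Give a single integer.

Checking all 132 ordered pairs for relation 'before'; matching pairs in alphabetical order:
(compaction, qa_pass): compaction before qa_pass ✓
(compaction, standup): compaction before standup ✓
(handoff, build): handoff before build ✓
(handoff, deploy): handoff before deploy ✓
(handoff, qa_pass): handoff before qa_pass ✓
(handoff, standup): handoff before standup ✓
(ingest, qa_pass): ingest before qa_pass ✓
(ingest, standup): ingest before standup ✓
(interview, build): interview before build ✓
(interview, deploy): interview before deploy ✓
(interview, qa_pass): interview before qa_pass ✓
(interview, standup): interview before standup ✓
(load_test, build): load_test before build ✓
(load_test, deploy): load_test before deploy ✓
(load_test, lunch): load_test before lunch ✓
(load_test, qa_pass): load_test before qa_pass ✓
(load_test, standup): load_test before standup ✓
(load_test, triage): load_test before triage ✓
(reindex, qa_pass): reindex before qa_pass ✓
(reindex, standup): reindex before standup ✓
(triage, qa_pass): triage before qa_pass ✓
(triage, standup): triage before standup ✓
Count: 22.

22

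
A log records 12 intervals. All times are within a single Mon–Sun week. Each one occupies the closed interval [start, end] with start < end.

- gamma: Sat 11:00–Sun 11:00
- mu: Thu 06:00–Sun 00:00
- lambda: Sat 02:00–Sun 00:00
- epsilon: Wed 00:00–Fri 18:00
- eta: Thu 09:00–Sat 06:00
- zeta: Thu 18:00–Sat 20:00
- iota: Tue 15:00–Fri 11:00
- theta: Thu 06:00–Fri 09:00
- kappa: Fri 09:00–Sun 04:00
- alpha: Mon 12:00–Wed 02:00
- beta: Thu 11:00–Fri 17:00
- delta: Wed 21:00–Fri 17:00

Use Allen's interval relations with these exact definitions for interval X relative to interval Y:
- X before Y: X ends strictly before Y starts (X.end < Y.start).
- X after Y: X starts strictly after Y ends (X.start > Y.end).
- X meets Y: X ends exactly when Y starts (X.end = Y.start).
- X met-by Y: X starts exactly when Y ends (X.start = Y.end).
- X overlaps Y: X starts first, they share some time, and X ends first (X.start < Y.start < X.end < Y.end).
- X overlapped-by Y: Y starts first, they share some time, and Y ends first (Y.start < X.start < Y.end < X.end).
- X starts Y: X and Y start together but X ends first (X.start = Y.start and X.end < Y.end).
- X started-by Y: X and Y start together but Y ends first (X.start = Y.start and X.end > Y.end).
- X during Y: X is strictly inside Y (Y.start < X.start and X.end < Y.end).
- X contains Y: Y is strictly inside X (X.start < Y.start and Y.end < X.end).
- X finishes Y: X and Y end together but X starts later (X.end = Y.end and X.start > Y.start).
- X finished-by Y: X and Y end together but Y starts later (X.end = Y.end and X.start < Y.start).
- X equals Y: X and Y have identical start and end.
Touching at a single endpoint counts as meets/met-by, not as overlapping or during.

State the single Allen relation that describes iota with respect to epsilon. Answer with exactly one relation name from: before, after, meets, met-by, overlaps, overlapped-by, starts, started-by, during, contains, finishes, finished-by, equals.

iota = [Tue 15:00, Fri 11:00]; epsilon = [Wed 00:00, Fri 18:00].
Compare endpoints: iota.start < epsilon.start, iota.start < epsilon.end, iota.end > epsilon.start, iota.end < epsilon.end.
That pattern is 'overlaps'.

overlaps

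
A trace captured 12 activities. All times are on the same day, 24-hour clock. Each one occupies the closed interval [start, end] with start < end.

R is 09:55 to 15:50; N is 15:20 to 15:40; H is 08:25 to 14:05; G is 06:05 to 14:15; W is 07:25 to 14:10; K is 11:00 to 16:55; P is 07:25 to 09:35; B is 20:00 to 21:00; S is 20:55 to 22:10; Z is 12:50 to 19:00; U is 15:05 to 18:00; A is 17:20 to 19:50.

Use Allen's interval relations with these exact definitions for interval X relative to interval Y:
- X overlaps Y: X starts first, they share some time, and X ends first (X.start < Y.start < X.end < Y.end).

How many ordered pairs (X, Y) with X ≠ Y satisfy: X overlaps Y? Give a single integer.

18

Checking all 132 ordered pairs for relation 'overlaps'; matching pairs in alphabetical order:
(B, S): B overlaps S ✓
(G, K): G overlaps K ✓
(G, R): G overlaps R ✓
(G, Z): G overlaps Z ✓
(H, K): H overlaps K ✓
(H, R): H overlaps R ✓
(H, Z): H overlaps Z ✓
(K, U): K overlaps U ✓
(K, Z): K overlaps Z ✓
(P, H): P overlaps H ✓
(R, K): R overlaps K ✓
(R, U): R overlaps U ✓
(R, Z): R overlaps Z ✓
(U, A): U overlaps A ✓
(W, K): W overlaps K ✓
(W, R): W overlaps R ✓
(W, Z): W overlaps Z ✓
(Z, A): Z overlaps A ✓
Count: 18.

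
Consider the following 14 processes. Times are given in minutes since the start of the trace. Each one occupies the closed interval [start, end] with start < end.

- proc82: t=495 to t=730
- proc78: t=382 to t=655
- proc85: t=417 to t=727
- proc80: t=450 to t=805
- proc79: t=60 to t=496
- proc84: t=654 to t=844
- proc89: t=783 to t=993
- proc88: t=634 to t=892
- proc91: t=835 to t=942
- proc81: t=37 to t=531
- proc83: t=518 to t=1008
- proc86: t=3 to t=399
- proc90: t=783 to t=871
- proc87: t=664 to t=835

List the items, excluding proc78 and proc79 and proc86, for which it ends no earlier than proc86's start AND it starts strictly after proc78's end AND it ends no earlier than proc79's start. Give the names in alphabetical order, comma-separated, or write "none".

proc87, proc89, proc90, proc91

Conditions: its end is no earlier than proc86's start (X.end >= t=3) AND its start is strictly after proc78's end (X.start > t=655) AND its end is no earlier than proc79's start (X.end >= t=60).
proc80: end t=805 >= t=3? ✓; start t=450 > t=655? ✗; end t=805 >= t=60? ✓ → no.
proc81: end t=531 >= t=3? ✓; start t=37 > t=655? ✗; end t=531 >= t=60? ✓ → no.
proc82: end t=730 >= t=3? ✓; start t=495 > t=655? ✗; end t=730 >= t=60? ✓ → no.
proc83: end t=1008 >= t=3? ✓; start t=518 > t=655? ✗; end t=1008 >= t=60? ✓ → no.
proc84: end t=844 >= t=3? ✓; start t=654 > t=655? ✗; end t=844 >= t=60? ✓ → no.
proc85: end t=727 >= t=3? ✓; start t=417 > t=655? ✗; end t=727 >= t=60? ✓ → no.
proc87: end t=835 >= t=3? ✓; start t=664 > t=655? ✓; end t=835 >= t=60? ✓ → yes.
proc88: end t=892 >= t=3? ✓; start t=634 > t=655? ✗; end t=892 >= t=60? ✓ → no.
proc89: end t=993 >= t=3? ✓; start t=783 > t=655? ✓; end t=993 >= t=60? ✓ → yes.
proc90: end t=871 >= t=3? ✓; start t=783 > t=655? ✓; end t=871 >= t=60? ✓ → yes.
proc91: end t=942 >= t=3? ✓; start t=835 > t=655? ✓; end t=942 >= t=60? ✓ → yes.
Result: proc87, proc89, proc90, proc91.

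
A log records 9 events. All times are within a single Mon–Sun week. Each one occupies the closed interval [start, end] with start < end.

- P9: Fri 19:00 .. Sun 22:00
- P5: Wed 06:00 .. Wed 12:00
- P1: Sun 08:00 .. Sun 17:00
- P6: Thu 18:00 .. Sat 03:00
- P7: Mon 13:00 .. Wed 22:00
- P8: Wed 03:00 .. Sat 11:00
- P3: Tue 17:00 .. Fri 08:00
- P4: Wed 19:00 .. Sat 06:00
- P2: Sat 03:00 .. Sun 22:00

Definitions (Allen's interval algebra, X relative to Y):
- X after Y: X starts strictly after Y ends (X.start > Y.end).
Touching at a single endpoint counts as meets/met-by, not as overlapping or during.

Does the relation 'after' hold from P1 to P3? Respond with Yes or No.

Yes

P1 = [Sun 08:00, Sun 17:00], P3 = [Tue 17:00, Fri 08:00].
Actual relation of P1 to P3: after.
Asked whether 'after' holds → Yes.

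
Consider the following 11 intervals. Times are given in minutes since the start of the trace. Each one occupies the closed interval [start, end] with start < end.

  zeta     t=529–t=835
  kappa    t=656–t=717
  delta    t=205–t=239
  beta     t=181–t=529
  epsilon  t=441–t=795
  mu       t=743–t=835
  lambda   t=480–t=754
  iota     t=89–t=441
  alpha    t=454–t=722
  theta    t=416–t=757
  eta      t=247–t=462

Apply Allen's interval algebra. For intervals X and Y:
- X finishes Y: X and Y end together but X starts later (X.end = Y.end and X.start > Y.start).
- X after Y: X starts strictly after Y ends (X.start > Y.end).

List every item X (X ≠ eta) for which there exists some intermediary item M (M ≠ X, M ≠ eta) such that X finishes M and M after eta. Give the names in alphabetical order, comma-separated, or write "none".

mu

Target eta = [t=247, t=462].
Intermediaries M with M after eta: kappa, lambda, mu, zeta.
Via kappa — items with X finishes kappa: none.
Via lambda — items with X finishes lambda: none.
Via mu — items with X finishes mu: none.
Via zeta — items with X finishes zeta: mu.
Union: mu.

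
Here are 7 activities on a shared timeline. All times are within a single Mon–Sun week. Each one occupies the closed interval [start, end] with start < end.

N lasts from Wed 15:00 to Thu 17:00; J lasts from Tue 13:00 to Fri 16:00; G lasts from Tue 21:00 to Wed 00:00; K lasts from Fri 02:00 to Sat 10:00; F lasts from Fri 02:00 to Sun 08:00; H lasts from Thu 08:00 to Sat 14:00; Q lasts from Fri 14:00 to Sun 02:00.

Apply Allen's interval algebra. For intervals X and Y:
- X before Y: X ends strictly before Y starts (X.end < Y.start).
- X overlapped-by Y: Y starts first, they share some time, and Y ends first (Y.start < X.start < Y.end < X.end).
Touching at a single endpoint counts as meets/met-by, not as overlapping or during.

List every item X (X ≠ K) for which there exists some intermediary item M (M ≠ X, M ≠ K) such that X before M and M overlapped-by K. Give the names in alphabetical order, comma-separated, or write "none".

Target K = [Fri 02:00, Sat 10:00].
Intermediaries M with M overlapped-by K: Q.
Via Q — items with X before Q: G, N.
Union: G, N.

G, N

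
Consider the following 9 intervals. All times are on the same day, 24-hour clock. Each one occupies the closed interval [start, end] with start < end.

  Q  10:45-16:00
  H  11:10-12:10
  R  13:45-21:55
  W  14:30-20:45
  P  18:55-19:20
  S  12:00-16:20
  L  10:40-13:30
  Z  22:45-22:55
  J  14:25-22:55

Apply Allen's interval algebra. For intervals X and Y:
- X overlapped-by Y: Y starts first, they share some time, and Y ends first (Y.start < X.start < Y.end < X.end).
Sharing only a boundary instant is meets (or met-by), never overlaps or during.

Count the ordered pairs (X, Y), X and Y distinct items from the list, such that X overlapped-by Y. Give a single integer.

11

Checking all 72 ordered pairs for relation 'overlapped-by'; matching pairs in alphabetical order:
(J, Q): J overlapped-by Q ✓
(J, R): J overlapped-by R ✓
(J, S): J overlapped-by S ✓
(Q, L): Q overlapped-by L ✓
(R, Q): R overlapped-by Q ✓
(R, S): R overlapped-by S ✓
(S, H): S overlapped-by H ✓
(S, L): S overlapped-by L ✓
(S, Q): S overlapped-by Q ✓
(W, Q): W overlapped-by Q ✓
(W, S): W overlapped-by S ✓
Count: 11.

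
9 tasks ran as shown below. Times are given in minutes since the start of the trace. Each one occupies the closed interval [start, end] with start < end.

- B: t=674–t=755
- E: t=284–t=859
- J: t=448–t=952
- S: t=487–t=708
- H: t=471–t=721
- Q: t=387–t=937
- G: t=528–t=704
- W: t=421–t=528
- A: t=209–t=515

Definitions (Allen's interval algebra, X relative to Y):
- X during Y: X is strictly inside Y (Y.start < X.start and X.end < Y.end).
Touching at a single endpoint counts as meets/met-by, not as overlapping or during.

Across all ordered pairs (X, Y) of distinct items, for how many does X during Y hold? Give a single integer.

17

Checking all 72 ordered pairs for relation 'during'; matching pairs in alphabetical order:
(B, E): B during E ✓
(B, J): B during J ✓
(B, Q): B during Q ✓
(G, E): G during E ✓
(G, H): G during H ✓
(G, J): G during J ✓
(G, Q): G during Q ✓
(G, S): G during S ✓
(H, E): H during E ✓
(H, J): H during J ✓
(H, Q): H during Q ✓
(S, E): S during E ✓
(S, H): S during H ✓
(S, J): S during J ✓
(S, Q): S during Q ✓
(W, E): W during E ✓
(W, Q): W during Q ✓
Count: 17.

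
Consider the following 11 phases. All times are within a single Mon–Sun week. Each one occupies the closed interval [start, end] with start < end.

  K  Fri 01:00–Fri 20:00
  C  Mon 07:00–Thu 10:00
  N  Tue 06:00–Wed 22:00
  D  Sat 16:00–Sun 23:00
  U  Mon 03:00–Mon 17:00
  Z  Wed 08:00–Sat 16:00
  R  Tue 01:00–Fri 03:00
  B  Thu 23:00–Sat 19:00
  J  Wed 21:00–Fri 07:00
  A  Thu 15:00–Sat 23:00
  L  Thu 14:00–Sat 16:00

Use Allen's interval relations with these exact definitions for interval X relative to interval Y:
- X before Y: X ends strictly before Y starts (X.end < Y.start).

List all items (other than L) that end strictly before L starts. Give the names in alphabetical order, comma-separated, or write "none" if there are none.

C, N, U

Target L = [Thu 14:00, Sat 16:00].
A [Thu 15:00, Sat 23:00] → overlapped-by → no.
B [Thu 23:00, Sat 19:00] → overlapped-by → no.
C [Mon 07:00, Thu 10:00] → before → yes.
D [Sat 16:00, Sun 23:00] → met-by → no.
J [Wed 21:00, Fri 07:00] → overlaps → no.
K [Fri 01:00, Fri 20:00] → during → no.
N [Tue 06:00, Wed 22:00] → before → yes.
R [Tue 01:00, Fri 03:00] → overlaps → no.
U [Mon 03:00, Mon 17:00] → before → yes.
Z [Wed 08:00, Sat 16:00] → finished-by → no.
Result: C, N, U.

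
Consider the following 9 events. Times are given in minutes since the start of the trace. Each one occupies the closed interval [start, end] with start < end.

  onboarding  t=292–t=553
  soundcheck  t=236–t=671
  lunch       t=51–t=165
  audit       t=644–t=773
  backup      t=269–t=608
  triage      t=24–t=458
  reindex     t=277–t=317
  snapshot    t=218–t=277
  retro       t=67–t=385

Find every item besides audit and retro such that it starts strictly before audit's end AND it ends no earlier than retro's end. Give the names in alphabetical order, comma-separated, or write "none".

Conditions: its start is strictly before audit's end (X.start < t=773) AND its end is no earlier than retro's end (X.end >= t=385).
backup: start t=269 < t=773? ✓; end t=608 >= t=385? ✓ → yes.
lunch: start t=51 < t=773? ✓; end t=165 >= t=385? ✗ → no.
onboarding: start t=292 < t=773? ✓; end t=553 >= t=385? ✓ → yes.
reindex: start t=277 < t=773? ✓; end t=317 >= t=385? ✗ → no.
snapshot: start t=218 < t=773? ✓; end t=277 >= t=385? ✗ → no.
soundcheck: start t=236 < t=773? ✓; end t=671 >= t=385? ✓ → yes.
triage: start t=24 < t=773? ✓; end t=458 >= t=385? ✓ → yes.
Result: backup, onboarding, soundcheck, triage.

backup, onboarding, soundcheck, triage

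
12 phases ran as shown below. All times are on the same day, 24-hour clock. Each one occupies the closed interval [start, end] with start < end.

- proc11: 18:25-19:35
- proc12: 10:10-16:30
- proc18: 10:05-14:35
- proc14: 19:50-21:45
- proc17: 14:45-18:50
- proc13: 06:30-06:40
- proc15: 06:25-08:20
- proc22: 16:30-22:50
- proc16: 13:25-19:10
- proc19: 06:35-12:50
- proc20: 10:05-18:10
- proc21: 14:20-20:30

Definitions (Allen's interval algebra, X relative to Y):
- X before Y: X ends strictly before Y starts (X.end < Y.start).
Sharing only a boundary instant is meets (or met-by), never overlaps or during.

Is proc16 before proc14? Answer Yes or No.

Yes

proc16 = [13:25, 19:10], proc14 = [19:50, 21:45].
Actual relation of proc16 to proc14: before.
Asked whether 'before' holds → Yes.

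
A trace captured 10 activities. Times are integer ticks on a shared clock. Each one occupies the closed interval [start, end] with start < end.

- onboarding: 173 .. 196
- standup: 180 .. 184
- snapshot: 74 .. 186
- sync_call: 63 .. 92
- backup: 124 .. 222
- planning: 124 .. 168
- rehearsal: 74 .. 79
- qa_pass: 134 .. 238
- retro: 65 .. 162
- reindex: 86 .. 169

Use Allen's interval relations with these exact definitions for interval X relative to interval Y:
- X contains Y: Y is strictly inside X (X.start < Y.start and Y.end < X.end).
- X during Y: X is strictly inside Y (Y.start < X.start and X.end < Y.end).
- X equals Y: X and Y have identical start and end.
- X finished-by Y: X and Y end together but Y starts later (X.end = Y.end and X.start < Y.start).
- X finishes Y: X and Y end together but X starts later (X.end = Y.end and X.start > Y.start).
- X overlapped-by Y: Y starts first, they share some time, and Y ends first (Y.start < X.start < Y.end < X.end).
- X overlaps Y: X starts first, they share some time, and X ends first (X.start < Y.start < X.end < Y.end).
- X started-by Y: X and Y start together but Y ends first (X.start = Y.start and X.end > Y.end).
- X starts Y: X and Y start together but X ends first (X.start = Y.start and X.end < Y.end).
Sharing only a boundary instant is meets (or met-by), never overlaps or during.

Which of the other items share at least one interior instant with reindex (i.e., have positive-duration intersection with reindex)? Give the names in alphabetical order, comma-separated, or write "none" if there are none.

Target reindex = [86, 169].
backup [124, 222] → overlapped-by → yes.
onboarding [173, 196] → after → no.
planning [124, 168] → during → yes.
qa_pass [134, 238] → overlapped-by → yes.
rehearsal [74, 79] → before → no.
retro [65, 162] → overlaps → yes.
snapshot [74, 186] → contains → yes.
standup [180, 184] → after → no.
sync_call [63, 92] → overlaps → yes.
Result: backup, planning, qa_pass, retro, snapshot, sync_call.

backup, planning, qa_pass, retro, snapshot, sync_call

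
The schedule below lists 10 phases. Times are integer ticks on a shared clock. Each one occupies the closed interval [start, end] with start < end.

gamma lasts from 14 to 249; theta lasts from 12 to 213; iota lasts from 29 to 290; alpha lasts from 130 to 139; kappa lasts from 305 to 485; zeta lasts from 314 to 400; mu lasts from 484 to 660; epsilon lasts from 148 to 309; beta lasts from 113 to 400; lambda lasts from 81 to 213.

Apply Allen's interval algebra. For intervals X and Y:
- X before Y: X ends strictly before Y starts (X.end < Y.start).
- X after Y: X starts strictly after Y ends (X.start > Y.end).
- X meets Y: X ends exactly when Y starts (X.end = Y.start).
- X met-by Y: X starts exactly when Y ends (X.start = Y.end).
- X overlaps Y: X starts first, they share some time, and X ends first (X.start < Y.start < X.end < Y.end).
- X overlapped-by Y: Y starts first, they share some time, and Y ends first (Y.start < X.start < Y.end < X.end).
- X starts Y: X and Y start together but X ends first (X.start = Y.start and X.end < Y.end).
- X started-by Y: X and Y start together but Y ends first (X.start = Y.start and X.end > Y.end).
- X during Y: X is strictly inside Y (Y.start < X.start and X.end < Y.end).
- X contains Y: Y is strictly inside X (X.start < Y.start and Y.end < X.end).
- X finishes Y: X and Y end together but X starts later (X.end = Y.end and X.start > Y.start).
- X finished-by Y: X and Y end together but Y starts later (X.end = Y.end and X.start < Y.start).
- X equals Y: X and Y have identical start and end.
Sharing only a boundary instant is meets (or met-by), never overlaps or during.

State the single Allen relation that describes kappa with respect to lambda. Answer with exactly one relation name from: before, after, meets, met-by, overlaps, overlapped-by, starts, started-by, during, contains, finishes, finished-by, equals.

after

kappa = [305, 485]; lambda = [81, 213].
Compare endpoints: kappa.start > lambda.start, kappa.start > lambda.end, kappa.end > lambda.start, kappa.end > lambda.end.
That pattern is 'after'.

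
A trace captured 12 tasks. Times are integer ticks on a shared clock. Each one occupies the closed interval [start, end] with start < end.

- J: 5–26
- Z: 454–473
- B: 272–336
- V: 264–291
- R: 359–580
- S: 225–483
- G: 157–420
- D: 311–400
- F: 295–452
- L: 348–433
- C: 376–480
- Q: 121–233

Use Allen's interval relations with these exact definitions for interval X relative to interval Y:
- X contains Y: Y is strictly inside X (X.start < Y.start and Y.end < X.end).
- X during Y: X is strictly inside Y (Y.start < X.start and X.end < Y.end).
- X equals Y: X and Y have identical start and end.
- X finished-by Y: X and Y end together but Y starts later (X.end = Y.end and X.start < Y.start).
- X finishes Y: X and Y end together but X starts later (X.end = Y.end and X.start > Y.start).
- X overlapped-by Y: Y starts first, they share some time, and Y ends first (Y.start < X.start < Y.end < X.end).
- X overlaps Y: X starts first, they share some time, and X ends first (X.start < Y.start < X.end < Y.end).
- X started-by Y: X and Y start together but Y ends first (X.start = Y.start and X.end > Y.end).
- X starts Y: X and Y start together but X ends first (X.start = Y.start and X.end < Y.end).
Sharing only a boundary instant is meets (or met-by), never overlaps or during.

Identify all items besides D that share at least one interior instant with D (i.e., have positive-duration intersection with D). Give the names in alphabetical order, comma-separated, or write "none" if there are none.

B, C, F, G, L, R, S

Target D = [311, 400].
B [272, 336] → overlaps → yes.
C [376, 480] → overlapped-by → yes.
F [295, 452] → contains → yes.
G [157, 420] → contains → yes.
J [5, 26] → before → no.
L [348, 433] → overlapped-by → yes.
Q [121, 233] → before → no.
R [359, 580] → overlapped-by → yes.
S [225, 483] → contains → yes.
V [264, 291] → before → no.
Z [454, 473] → after → no.
Result: B, C, F, G, L, R, S.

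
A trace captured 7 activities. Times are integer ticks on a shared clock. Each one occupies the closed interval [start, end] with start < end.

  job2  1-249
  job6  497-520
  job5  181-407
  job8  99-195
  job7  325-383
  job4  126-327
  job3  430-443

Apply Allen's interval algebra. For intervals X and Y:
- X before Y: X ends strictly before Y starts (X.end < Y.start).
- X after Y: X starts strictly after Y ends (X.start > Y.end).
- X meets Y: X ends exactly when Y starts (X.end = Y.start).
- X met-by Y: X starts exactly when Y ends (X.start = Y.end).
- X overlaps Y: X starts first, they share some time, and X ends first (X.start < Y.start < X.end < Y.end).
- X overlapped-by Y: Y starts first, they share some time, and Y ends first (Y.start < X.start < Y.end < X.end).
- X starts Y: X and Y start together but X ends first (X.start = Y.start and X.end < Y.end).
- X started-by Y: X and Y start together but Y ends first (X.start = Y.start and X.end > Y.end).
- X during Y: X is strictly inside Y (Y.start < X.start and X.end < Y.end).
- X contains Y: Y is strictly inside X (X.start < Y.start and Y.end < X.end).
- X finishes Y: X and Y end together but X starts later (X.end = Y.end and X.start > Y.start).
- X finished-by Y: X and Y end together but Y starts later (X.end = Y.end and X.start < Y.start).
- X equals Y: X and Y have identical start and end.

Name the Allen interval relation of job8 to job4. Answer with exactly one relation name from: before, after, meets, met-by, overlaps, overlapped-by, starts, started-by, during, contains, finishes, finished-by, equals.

job8 = [99, 195]; job4 = [126, 327].
Compare endpoints: job8.start < job4.start, job8.start < job4.end, job8.end > job4.start, job8.end < job4.end.
That pattern is 'overlaps'.

overlaps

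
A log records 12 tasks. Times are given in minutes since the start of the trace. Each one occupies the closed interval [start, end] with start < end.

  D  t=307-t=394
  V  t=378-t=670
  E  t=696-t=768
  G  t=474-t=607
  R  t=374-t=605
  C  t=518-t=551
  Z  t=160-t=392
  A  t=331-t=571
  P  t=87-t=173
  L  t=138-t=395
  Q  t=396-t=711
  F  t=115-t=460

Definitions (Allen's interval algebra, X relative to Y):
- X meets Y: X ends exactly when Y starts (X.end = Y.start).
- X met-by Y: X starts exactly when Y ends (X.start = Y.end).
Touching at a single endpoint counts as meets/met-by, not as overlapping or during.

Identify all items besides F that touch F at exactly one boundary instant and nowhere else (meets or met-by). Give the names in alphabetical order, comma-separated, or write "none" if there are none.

Target F = [t=115, t=460].
A [t=331, t=571] → overlapped-by → no.
C [t=518, t=551] → after → no.
D [t=307, t=394] → during → no.
E [t=696, t=768] → after → no.
G [t=474, t=607] → after → no.
L [t=138, t=395] → during → no.
P [t=87, t=173] → overlaps → no.
Q [t=396, t=711] → overlapped-by → no.
R [t=374, t=605] → overlapped-by → no.
V [t=378, t=670] → overlapped-by → no.
Z [t=160, t=392] → during → no.
Result: none.

none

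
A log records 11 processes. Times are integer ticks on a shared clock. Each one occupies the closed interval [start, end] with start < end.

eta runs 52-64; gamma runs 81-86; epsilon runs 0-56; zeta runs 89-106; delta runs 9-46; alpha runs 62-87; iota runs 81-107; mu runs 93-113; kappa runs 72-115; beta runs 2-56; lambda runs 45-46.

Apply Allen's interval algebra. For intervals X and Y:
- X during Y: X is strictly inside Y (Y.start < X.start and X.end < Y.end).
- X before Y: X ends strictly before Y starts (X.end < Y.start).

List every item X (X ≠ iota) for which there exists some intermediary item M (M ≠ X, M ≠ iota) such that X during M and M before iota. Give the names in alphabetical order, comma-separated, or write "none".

delta, lambda

Target iota = [81, 107].
Intermediaries M with M before iota: beta, delta, epsilon, eta, lambda.
Via beta — items with X during beta: delta, lambda.
Via delta — items with X during delta: none.
Via epsilon — items with X during epsilon: delta, lambda.
Via eta — items with X during eta: none.
Via lambda — items with X during lambda: none.
Union: delta, lambda.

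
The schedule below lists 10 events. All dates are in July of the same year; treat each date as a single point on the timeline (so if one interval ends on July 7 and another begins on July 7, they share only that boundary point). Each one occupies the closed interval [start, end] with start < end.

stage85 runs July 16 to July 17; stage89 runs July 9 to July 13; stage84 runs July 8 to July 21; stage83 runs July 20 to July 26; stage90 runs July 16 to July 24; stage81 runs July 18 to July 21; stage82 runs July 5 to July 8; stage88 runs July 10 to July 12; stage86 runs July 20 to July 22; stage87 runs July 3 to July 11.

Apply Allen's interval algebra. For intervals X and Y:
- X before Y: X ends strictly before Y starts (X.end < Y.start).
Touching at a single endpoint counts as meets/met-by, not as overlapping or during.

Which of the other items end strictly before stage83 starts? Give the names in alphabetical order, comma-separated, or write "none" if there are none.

Target stage83 = [July 20, July 26].
stage81 [July 18, July 21] → overlaps → no.
stage82 [July 5, July 8] → before → yes.
stage84 [July 8, July 21] → overlaps → no.
stage85 [July 16, July 17] → before → yes.
stage86 [July 20, July 22] → starts → no.
stage87 [July 3, July 11] → before → yes.
stage88 [July 10, July 12] → before → yes.
stage89 [July 9, July 13] → before → yes.
stage90 [July 16, July 24] → overlaps → no.
Result: stage82, stage85, stage87, stage88, stage89.

stage82, stage85, stage87, stage88, stage89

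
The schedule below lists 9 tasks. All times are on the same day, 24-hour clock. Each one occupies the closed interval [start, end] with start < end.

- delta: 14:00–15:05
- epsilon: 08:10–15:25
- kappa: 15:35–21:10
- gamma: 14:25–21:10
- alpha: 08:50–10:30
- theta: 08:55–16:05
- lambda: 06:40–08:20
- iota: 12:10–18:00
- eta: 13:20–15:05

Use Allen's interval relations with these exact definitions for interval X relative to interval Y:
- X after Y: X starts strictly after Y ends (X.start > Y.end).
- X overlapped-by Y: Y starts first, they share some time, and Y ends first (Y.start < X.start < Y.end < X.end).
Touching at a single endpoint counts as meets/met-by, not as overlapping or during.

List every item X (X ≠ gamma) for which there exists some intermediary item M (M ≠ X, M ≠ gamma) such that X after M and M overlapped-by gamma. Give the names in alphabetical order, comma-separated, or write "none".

none

Target gamma = [14:25, 21:10].
Intermediaries M with M overlapped-by gamma: none.
Union: none.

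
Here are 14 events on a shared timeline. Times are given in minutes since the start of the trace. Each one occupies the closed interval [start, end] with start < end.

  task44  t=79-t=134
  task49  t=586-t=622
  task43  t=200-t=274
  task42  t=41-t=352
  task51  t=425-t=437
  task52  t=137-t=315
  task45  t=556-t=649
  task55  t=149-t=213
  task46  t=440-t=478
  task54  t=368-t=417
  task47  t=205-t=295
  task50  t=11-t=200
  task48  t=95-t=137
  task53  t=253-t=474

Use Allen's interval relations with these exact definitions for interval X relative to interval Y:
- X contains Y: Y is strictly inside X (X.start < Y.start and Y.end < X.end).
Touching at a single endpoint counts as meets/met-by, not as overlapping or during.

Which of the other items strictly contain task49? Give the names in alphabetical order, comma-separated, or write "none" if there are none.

Target task49 = [t=586, t=622].
task42 [t=41, t=352] → before → no.
task43 [t=200, t=274] → before → no.
task44 [t=79, t=134] → before → no.
task45 [t=556, t=649] → contains → yes.
task46 [t=440, t=478] → before → no.
task47 [t=205, t=295] → before → no.
task48 [t=95, t=137] → before → no.
task50 [t=11, t=200] → before → no.
task51 [t=425, t=437] → before → no.
task52 [t=137, t=315] → before → no.
task53 [t=253, t=474] → before → no.
task54 [t=368, t=417] → before → no.
task55 [t=149, t=213] → before → no.
Result: task45.

task45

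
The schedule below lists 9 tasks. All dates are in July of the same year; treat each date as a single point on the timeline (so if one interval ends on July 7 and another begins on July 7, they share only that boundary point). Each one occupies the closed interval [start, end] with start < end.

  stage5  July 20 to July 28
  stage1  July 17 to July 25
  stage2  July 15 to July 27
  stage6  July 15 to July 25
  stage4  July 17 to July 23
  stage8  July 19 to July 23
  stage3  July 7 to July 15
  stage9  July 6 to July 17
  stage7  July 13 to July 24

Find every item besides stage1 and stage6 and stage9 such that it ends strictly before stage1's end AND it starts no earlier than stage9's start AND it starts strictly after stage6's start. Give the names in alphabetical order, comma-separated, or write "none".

Conditions: its end is strictly before stage1's end (X.end < July 25) AND its start is no earlier than stage9's start (X.start >= July 6) AND its start is strictly after stage6's start (X.start > July 15).
stage2: end July 27 < July 25? ✗; start July 15 >= July 6? ✓; start July 15 > July 15? ✗ → no.
stage3: end July 15 < July 25? ✓; start July 7 >= July 6? ✓; start July 7 > July 15? ✗ → no.
stage4: end July 23 < July 25? ✓; start July 17 >= July 6? ✓; start July 17 > July 15? ✓ → yes.
stage5: end July 28 < July 25? ✗; start July 20 >= July 6? ✓; start July 20 > July 15? ✓ → no.
stage7: end July 24 < July 25? ✓; start July 13 >= July 6? ✓; start July 13 > July 15? ✗ → no.
stage8: end July 23 < July 25? ✓; start July 19 >= July 6? ✓; start July 19 > July 15? ✓ → yes.
Result: stage4, stage8.

stage4, stage8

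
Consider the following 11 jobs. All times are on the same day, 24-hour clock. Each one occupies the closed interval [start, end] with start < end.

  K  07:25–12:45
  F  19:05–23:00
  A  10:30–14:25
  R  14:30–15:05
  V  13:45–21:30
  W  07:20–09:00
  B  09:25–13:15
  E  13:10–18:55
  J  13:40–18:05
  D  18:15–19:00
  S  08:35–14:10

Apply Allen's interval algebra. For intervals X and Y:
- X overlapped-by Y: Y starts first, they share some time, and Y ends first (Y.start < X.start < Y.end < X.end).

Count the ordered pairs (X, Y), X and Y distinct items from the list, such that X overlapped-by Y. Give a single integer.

18

Checking all 110 ordered pairs for relation 'overlapped-by'; matching pairs in alphabetical order:
(A, B): A overlapped-by B ✓
(A, K): A overlapped-by K ✓
(A, S): A overlapped-by S ✓
(B, K): B overlapped-by K ✓
(D, E): D overlapped-by E ✓
(E, A): E overlapped-by A ✓
(E, B): E overlapped-by B ✓
(E, S): E overlapped-by S ✓
(F, V): F overlapped-by V ✓
(J, A): J overlapped-by A ✓
(J, S): J overlapped-by S ✓
(K, W): K overlapped-by W ✓
(S, K): S overlapped-by K ✓
(S, W): S overlapped-by W ✓
(V, A): V overlapped-by A ✓
(V, E): V overlapped-by E ✓
(V, J): V overlapped-by J ✓
(V, S): V overlapped-by S ✓
Count: 18.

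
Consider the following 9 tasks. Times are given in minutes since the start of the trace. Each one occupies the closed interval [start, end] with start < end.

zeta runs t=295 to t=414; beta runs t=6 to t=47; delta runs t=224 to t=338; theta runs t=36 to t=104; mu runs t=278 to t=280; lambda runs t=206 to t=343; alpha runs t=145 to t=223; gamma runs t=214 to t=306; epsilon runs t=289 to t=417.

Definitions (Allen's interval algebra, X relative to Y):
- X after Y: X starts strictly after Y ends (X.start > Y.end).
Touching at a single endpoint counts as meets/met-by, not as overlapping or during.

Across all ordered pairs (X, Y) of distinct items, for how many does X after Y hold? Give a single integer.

20

Checking all 72 ordered pairs for relation 'after'; matching pairs in alphabetical order:
(alpha, beta): alpha after beta ✓
(alpha, theta): alpha after theta ✓
(delta, alpha): delta after alpha ✓
(delta, beta): delta after beta ✓
(delta, theta): delta after theta ✓
(epsilon, alpha): epsilon after alpha ✓
(epsilon, beta): epsilon after beta ✓
(epsilon, mu): epsilon after mu ✓
(epsilon, theta): epsilon after theta ✓
(gamma, beta): gamma after beta ✓
(gamma, theta): gamma after theta ✓
(lambda, beta): lambda after beta ✓
(lambda, theta): lambda after theta ✓
(mu, alpha): mu after alpha ✓
(mu, beta): mu after beta ✓
(mu, theta): mu after theta ✓
(zeta, alpha): zeta after alpha ✓
(zeta, beta): zeta after beta ✓
(zeta, mu): zeta after mu ✓
(zeta, theta): zeta after theta ✓
Count: 20.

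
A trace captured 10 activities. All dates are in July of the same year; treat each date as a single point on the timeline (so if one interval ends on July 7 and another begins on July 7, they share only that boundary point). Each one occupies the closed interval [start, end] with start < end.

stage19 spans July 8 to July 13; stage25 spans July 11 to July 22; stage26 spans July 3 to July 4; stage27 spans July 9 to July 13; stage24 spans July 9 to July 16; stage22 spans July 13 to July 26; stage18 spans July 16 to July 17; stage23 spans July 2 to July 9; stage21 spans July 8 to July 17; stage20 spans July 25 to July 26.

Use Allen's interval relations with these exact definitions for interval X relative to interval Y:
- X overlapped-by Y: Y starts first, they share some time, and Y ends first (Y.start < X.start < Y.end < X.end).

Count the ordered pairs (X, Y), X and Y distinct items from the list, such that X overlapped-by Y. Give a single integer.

10

Checking all 90 ordered pairs for relation 'overlapped-by'; matching pairs in alphabetical order:
(stage19, stage23): stage19 overlapped-by stage23 ✓
(stage21, stage23): stage21 overlapped-by stage23 ✓
(stage22, stage21): stage22 overlapped-by stage21 ✓
(stage22, stage24): stage22 overlapped-by stage24 ✓
(stage22, stage25): stage22 overlapped-by stage25 ✓
(stage24, stage19): stage24 overlapped-by stage19 ✓
(stage25, stage19): stage25 overlapped-by stage19 ✓
(stage25, stage21): stage25 overlapped-by stage21 ✓
(stage25, stage24): stage25 overlapped-by stage24 ✓
(stage25, stage27): stage25 overlapped-by stage27 ✓
Count: 10.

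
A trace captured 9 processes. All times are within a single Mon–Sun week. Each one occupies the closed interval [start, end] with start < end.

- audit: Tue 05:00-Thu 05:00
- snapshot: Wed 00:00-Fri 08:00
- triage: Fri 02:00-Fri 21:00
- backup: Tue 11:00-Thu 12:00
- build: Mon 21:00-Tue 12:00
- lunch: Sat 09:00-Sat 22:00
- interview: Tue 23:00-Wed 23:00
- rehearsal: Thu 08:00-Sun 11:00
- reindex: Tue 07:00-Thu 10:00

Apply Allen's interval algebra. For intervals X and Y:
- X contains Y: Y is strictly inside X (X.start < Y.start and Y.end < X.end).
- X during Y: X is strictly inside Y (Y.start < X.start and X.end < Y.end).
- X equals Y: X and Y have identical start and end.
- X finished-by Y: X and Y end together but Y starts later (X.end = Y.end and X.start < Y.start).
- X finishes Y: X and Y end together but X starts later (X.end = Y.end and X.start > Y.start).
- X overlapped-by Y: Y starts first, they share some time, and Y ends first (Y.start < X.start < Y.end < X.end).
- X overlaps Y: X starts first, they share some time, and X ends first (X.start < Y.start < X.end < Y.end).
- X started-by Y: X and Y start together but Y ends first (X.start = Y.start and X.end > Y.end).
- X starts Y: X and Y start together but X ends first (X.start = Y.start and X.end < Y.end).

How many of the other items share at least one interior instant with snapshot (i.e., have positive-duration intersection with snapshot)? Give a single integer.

Target snapshot = [Wed 00:00, Fri 08:00].
audit [Tue 05:00, Thu 05:00] → overlaps → counts.
backup [Tue 11:00, Thu 12:00] → overlaps → counts.
build [Mon 21:00, Tue 12:00] → before → no.
interview [Tue 23:00, Wed 23:00] → overlaps → counts.
lunch [Sat 09:00, Sat 22:00] → after → no.
rehearsal [Thu 08:00, Sun 11:00] → overlapped-by → counts.
reindex [Tue 07:00, Thu 10:00] → overlaps → counts.
triage [Fri 02:00, Fri 21:00] → overlapped-by → counts.
Total: 6.

6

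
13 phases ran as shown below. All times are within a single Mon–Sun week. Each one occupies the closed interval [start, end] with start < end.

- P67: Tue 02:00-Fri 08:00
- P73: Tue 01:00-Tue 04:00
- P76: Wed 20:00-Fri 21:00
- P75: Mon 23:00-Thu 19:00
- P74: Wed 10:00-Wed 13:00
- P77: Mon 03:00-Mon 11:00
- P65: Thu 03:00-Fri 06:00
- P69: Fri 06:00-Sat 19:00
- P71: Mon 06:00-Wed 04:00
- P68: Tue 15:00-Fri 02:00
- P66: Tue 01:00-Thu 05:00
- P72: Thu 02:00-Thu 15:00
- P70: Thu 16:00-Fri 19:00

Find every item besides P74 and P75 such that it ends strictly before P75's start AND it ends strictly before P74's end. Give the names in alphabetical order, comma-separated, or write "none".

Conditions: its end is strictly before P75's start (X.end < Mon 23:00) AND its end is strictly before P74's end (X.end < Wed 13:00).
P65: end Fri 06:00 < Mon 23:00? ✗; end Fri 06:00 < Wed 13:00? ✗ → no.
P66: end Thu 05:00 < Mon 23:00? ✗; end Thu 05:00 < Wed 13:00? ✗ → no.
P67: end Fri 08:00 < Mon 23:00? ✗; end Fri 08:00 < Wed 13:00? ✗ → no.
P68: end Fri 02:00 < Mon 23:00? ✗; end Fri 02:00 < Wed 13:00? ✗ → no.
P69: end Sat 19:00 < Mon 23:00? ✗; end Sat 19:00 < Wed 13:00? ✗ → no.
P70: end Fri 19:00 < Mon 23:00? ✗; end Fri 19:00 < Wed 13:00? ✗ → no.
P71: end Wed 04:00 < Mon 23:00? ✗; end Wed 04:00 < Wed 13:00? ✓ → no.
P72: end Thu 15:00 < Mon 23:00? ✗; end Thu 15:00 < Wed 13:00? ✗ → no.
P73: end Tue 04:00 < Mon 23:00? ✗; end Tue 04:00 < Wed 13:00? ✓ → no.
P76: end Fri 21:00 < Mon 23:00? ✗; end Fri 21:00 < Wed 13:00? ✗ → no.
P77: end Mon 11:00 < Mon 23:00? ✓; end Mon 11:00 < Wed 13:00? ✓ → yes.
Result: P77.

P77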